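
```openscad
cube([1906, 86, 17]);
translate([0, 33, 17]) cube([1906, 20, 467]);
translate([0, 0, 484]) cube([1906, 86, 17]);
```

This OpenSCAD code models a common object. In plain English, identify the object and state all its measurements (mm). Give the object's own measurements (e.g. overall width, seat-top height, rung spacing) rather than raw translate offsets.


An I-beam lying along x, 1906 mm long. Overall section height 501 mm. Two flanges 86 mm wide (y) and 17 mm thick, one on the floor and one at the top; a web 20 mm thick runs between them, centred on the flange width.


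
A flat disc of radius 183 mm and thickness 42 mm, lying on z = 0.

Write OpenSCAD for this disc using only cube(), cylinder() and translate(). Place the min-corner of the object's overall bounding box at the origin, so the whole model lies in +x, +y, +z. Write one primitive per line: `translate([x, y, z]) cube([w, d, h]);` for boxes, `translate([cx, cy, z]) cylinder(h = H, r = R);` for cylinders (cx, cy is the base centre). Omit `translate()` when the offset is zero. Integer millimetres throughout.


translate([183, 183, 0]) cylinder(h = 42, r = 183);


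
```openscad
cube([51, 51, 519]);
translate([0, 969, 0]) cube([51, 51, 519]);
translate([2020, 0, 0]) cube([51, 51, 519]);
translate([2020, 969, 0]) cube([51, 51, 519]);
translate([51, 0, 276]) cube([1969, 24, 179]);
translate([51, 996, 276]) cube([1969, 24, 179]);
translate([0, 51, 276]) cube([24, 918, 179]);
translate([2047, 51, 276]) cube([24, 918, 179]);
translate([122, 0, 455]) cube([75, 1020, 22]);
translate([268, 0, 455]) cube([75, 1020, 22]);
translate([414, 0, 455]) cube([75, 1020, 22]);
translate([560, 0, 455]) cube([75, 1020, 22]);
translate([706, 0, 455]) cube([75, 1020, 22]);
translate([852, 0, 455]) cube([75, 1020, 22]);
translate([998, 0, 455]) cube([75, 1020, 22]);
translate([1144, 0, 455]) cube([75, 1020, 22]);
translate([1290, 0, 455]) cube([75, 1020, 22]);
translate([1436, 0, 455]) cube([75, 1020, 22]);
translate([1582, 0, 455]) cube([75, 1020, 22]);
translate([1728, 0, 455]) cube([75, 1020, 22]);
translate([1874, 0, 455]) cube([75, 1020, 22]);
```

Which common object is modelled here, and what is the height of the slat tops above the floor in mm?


A bed frame. The slat-top height is 477 mm.

Four posts, four rails, and a row of slats — a bed frame. Slats sit on the rails at z = 276 + 179 = 455; with slat thickness 22, the top is 477 mm.


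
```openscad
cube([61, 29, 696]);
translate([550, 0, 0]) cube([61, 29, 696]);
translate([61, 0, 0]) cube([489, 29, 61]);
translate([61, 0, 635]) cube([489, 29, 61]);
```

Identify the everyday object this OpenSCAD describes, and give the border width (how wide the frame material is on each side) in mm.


A picture frame. The border width is 61 mm.

Four thin pieces enclosing a rectangular opening — a picture frame. The two full-height stiles are 696 mm tall; the top rail sits at z = 635 and is 61 mm tall, so the border above the opening is 696 − 635 = 61 mm, matching the stile x-width.


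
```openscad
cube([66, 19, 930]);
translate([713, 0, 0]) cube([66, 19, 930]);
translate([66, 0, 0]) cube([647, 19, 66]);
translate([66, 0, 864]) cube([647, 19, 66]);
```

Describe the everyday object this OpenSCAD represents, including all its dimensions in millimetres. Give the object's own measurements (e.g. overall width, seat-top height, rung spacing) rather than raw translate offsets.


A rectangular picture frame lying in the x–z plane (depth along y). The opening is 647 mm wide (x) by 798 mm tall (z), surrounded by a border 66 mm wide on all four sides. The frame is 19 mm deep and is made of two full-height vertical stiles with two horizontal rails fitted between them.


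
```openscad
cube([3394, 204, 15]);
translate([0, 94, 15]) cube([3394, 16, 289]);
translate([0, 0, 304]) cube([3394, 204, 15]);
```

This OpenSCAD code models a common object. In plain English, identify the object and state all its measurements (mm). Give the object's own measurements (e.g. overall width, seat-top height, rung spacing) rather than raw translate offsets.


An I-beam lying along x, 3394 mm long. Overall section height 319 mm. Two flanges 204 mm wide (y) and 15 mm thick, one on the floor and one at the top; a web 16 mm thick runs between them, centred on the flange width.


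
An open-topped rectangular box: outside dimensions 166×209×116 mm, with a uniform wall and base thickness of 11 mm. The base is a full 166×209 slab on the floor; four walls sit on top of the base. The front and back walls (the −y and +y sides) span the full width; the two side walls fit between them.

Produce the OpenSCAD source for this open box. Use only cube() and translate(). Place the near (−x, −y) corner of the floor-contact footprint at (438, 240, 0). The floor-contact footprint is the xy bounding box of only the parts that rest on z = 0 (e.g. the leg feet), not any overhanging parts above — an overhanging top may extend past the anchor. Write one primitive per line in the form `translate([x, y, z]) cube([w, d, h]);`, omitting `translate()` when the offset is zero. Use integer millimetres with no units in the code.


translate([438, 240, 0]) cube([166, 209, 11]);
translate([438, 240, 11]) cube([166, 11, 105]);
translate([438, 438, 11]) cube([166, 11, 105]);
translate([438, 251, 11]) cube([11, 187, 105]);
translate([593, 251, 11]) cube([11, 187, 105]);


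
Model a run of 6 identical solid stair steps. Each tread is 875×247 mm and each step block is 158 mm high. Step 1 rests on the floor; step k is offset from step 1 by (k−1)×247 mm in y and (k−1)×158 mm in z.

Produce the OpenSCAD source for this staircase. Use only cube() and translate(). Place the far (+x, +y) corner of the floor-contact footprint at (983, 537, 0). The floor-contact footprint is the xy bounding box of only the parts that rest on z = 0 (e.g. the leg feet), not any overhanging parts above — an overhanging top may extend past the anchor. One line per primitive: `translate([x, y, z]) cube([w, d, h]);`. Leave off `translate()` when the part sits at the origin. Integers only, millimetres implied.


translate([108, 290, 0]) cube([875, 247, 158]);
translate([108, 537, 158]) cube([875, 247, 158]);
translate([108, 784, 316]) cube([875, 247, 158]);
translate([108, 1031, 474]) cube([875, 247, 158]);
translate([108, 1278, 632]) cube([875, 247, 158]);
translate([108, 1525, 790]) cube([875, 247, 158]);


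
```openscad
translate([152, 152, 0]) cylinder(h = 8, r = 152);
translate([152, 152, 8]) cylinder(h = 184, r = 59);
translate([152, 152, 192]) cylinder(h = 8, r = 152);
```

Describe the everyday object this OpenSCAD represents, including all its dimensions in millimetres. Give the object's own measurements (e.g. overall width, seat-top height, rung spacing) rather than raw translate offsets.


A spool: two coaxial disc flanges of radius 152 mm and thickness 8 mm, joined by a core cylinder of radius 59 mm and height 184 mm. The lower flange rests on z = 0 and the three cylinders share a vertical axis.


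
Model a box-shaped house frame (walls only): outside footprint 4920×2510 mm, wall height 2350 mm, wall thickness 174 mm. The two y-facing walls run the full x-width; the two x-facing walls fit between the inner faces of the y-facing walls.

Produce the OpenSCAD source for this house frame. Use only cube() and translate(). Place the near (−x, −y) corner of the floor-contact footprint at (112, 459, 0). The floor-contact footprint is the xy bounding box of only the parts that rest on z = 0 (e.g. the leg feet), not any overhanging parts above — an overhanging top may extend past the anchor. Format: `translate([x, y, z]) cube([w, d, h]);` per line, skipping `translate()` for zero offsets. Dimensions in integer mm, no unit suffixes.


translate([112, 459, 0]) cube([4920, 174, 2350]);
translate([112, 2795, 0]) cube([4920, 174, 2350]);
translate([112, 633, 0]) cube([174, 2162, 2350]);
translate([4858, 633, 0]) cube([174, 2162, 2350]);


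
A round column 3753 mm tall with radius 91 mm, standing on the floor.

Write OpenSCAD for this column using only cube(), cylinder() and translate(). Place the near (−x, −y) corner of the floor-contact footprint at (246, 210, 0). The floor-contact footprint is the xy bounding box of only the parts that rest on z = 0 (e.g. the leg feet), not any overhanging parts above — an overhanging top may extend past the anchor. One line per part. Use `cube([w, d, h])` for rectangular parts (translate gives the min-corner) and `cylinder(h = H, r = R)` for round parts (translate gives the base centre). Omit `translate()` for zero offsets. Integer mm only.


translate([337, 301, 0]) cylinder(h = 3753, r = 91);


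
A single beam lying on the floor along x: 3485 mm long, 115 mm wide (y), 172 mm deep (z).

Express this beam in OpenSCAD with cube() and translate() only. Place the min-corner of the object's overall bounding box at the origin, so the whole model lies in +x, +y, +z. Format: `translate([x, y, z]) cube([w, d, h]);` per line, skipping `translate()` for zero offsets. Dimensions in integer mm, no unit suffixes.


cube([3485, 115, 172]);


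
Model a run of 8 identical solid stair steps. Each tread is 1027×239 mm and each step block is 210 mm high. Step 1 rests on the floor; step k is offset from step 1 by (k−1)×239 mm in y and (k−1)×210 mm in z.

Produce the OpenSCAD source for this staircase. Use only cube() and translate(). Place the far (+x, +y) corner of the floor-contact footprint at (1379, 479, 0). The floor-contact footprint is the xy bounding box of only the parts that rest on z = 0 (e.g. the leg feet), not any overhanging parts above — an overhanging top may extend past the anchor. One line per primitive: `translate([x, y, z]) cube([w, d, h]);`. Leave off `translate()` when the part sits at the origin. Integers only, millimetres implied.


translate([352, 240, 0]) cube([1027, 239, 210]);
translate([352, 479, 210]) cube([1027, 239, 210]);
translate([352, 718, 420]) cube([1027, 239, 210]);
translate([352, 957, 630]) cube([1027, 239, 210]);
translate([352, 1196, 840]) cube([1027, 239, 210]);
translate([352, 1435, 1050]) cube([1027, 239, 210]);
translate([352, 1674, 1260]) cube([1027, 239, 210]);
translate([352, 1913, 1470]) cube([1027, 239, 210]);


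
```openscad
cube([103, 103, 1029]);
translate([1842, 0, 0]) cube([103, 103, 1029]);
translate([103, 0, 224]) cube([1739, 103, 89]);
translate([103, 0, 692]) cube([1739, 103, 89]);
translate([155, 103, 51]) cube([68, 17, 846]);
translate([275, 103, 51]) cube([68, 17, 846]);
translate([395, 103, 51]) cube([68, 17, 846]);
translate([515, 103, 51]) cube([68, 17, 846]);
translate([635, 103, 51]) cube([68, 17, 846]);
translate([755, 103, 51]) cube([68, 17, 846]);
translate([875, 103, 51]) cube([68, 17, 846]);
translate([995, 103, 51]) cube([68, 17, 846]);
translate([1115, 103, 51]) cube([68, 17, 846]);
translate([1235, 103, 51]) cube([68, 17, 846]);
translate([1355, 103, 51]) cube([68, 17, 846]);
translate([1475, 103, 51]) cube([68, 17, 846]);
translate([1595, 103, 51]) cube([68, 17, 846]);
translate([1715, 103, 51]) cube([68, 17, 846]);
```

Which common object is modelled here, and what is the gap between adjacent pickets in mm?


A fence section. The picket gap is 52 mm.

Two posts, two rails, 14 pickets — a fence section. Span 1739 mm holds 14 pickets of 68 mm with 15 equal gaps: ⌊(1739 − 14·68) / 15⌋ = 52 mm.


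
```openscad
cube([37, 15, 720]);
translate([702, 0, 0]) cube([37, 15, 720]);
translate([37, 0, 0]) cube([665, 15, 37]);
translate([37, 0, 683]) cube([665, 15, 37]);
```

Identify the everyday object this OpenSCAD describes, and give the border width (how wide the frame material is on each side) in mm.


A picture frame. The border width is 37 mm.

Four thin pieces enclosing a rectangular opening — a picture frame. The two full-height stiles are 720 mm tall; the top rail sits at z = 683 and is 37 mm tall, so the border above the opening is 720 − 683 = 37 mm, matching the stile x-width.


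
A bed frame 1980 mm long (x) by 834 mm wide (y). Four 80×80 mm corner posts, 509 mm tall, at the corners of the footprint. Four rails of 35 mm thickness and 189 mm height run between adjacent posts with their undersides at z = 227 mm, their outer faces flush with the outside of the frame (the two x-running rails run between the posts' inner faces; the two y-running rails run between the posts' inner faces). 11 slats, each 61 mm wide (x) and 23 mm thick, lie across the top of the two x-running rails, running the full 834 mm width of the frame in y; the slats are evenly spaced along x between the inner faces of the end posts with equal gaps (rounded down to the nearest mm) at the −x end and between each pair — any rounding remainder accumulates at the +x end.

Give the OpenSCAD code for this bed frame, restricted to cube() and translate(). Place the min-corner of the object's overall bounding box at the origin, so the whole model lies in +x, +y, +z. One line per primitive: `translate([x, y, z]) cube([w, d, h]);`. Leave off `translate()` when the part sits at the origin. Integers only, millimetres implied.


cube([80, 80, 509]);
translate([0, 754, 0]) cube([80, 80, 509]);
translate([1900, 0, 0]) cube([80, 80, 509]);
translate([1900, 754, 0]) cube([80, 80, 509]);
translate([80, 0, 227]) cube([1820, 35, 189]);
translate([80, 799, 227]) cube([1820, 35, 189]);
translate([0, 80, 227]) cube([35, 674, 189]);
translate([1945, 80, 227]) cube([35, 674, 189]);
translate([175, 0, 416]) cube([61, 834, 23]);
translate([331, 0, 416]) cube([61, 834, 23]);
translate([487, 0, 416]) cube([61, 834, 23]);
translate([643, 0, 416]) cube([61, 834, 23]);
translate([799, 0, 416]) cube([61, 834, 23]);
translate([955, 0, 416]) cube([61, 834, 23]);
translate([1111, 0, 416]) cube([61, 834, 23]);
translate([1267, 0, 416]) cube([61, 834, 23]);
translate([1423, 0, 416]) cube([61, 834, 23]);
translate([1579, 0, 416]) cube([61, 834, 23]);
translate([1735, 0, 416]) cube([61, 834, 23]);


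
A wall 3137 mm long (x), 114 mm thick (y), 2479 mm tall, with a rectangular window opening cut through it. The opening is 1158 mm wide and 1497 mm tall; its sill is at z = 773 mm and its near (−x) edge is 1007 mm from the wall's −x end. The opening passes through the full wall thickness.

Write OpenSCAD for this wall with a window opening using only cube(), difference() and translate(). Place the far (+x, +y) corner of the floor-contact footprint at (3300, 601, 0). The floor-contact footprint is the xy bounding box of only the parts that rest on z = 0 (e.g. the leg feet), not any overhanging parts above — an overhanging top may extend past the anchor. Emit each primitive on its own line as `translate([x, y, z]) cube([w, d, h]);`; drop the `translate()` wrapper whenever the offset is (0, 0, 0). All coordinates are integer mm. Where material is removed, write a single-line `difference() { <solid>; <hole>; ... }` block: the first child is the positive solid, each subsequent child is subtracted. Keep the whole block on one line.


difference() { translate([163, 487, 0]) cube([3137, 114, 2479]); translate([1170, 487, 773]) cube([1158, 114, 1497]); }


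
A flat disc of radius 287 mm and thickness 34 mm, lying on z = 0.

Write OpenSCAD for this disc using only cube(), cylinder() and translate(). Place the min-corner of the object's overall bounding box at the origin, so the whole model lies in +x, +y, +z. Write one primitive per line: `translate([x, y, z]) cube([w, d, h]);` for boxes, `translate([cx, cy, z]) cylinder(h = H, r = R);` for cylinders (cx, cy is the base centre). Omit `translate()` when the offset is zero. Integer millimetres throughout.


translate([287, 287, 0]) cylinder(h = 34, r = 287);


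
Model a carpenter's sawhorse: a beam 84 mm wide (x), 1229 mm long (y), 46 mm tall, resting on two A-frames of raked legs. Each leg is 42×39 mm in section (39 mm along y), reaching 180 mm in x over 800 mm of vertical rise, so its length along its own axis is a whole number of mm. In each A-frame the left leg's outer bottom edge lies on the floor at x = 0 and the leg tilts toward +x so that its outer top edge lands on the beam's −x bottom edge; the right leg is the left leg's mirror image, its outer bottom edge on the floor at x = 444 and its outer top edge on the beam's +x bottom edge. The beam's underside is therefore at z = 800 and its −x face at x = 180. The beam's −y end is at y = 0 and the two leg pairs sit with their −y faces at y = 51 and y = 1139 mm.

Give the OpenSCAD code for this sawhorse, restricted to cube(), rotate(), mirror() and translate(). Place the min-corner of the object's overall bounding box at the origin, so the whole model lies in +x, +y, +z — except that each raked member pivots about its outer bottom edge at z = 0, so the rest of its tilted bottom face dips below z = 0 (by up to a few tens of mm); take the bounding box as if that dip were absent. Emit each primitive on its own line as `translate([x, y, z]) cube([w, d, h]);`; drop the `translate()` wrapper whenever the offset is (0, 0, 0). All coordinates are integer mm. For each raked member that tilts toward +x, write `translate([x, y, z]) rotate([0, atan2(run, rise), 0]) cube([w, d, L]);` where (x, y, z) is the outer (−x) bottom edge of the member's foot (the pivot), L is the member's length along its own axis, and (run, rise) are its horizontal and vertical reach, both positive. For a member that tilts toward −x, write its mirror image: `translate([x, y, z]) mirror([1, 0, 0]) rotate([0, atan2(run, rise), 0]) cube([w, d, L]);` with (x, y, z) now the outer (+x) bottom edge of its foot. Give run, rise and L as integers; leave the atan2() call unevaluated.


translate([180, 0, 800]) cube([84, 1229, 46]);
translate([0, 51, 0]) rotate([0, atan2(180, 800), 0]) cube([42, 39, 820]);
translate([444, 51, 0]) mirror([1, 0, 0]) rotate([0, atan2(180, 800), 0]) cube([42, 39, 820]);
translate([0, 1139, 0]) rotate([0, atan2(180, 800), 0]) cube([42, 39, 820]);
translate([444, 1139, 0]) mirror([1, 0, 0]) rotate([0, atan2(180, 800), 0]) cube([42, 39, 820]);


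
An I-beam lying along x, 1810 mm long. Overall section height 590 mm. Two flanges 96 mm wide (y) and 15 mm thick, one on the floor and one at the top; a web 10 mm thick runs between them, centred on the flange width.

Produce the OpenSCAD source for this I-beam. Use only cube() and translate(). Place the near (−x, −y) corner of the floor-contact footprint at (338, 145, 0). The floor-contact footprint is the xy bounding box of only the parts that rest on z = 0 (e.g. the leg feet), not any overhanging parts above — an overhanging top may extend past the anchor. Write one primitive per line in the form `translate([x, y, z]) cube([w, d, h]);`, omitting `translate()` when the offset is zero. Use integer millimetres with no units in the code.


translate([338, 145, 0]) cube([1810, 96, 15]);
translate([338, 188, 15]) cube([1810, 10, 560]);
translate([338, 145, 575]) cube([1810, 96, 15]);


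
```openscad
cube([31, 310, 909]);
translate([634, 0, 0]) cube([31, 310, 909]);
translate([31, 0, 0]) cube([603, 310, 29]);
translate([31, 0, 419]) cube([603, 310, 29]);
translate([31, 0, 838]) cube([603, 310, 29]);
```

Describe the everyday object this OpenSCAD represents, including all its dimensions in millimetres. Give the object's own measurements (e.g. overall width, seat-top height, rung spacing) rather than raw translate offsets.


An open bookshelf. Two side panels, each 31 mm thick, 310 mm deep and 909 mm tall, stand 665 mm apart (outside-to-outside). Between them sit 3 shelves, each 29 mm thick and 310 mm deep, spanning the full gap between the sides. The bottom shelf rests on the floor (its underside at z = 0) and the clear gap between one shelf's top and the next shelf's underside is 390 mm.


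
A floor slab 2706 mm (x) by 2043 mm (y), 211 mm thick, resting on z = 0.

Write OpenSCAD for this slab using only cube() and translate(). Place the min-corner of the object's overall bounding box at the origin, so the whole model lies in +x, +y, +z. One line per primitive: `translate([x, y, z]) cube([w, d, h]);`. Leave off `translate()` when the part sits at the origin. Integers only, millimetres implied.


cube([2706, 2043, 211]);


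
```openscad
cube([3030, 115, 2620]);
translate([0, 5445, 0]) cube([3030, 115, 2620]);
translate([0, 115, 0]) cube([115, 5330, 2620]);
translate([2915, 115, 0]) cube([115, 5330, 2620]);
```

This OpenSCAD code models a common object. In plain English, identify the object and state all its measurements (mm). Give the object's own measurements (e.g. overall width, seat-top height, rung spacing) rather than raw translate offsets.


The wall frame of a small rectangular building: four walls, each 2620 mm tall and 115 mm thick, enclosing a footprint 3030 mm (x) by 5560 mm (y) outside-to-outside, with no floor or roof. The front and back walls (the −y and +y sides) span the full width; the two side walls fit between them.


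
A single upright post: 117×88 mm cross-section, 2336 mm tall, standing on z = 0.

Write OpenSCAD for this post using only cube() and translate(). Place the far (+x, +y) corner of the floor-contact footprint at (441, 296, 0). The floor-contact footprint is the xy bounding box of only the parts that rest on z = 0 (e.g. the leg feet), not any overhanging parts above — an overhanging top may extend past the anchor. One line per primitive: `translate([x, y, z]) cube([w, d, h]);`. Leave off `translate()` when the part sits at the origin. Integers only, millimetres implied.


translate([324, 208, 0]) cube([117, 88, 2336]);


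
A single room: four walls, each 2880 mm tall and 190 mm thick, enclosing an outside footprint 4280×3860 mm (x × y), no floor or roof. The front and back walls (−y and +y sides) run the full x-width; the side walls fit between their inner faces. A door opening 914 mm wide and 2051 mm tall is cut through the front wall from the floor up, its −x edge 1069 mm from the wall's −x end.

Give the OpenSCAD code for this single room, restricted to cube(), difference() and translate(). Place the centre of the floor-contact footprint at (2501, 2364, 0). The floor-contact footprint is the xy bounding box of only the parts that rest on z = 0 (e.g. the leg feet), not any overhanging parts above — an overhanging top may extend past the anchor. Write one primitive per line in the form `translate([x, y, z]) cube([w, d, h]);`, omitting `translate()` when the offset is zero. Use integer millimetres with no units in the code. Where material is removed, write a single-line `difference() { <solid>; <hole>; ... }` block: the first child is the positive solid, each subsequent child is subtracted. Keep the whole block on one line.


difference() { translate([361, 434, 0]) cube([4280, 190, 2880]); translate([1430, 434, 0]) cube([914, 190, 2051]); }
translate([361, 4104, 0]) cube([4280, 190, 2880]);
translate([361, 624, 0]) cube([190, 3480, 2880]);
translate([4451, 624, 0]) cube([190, 3480, 2880]);


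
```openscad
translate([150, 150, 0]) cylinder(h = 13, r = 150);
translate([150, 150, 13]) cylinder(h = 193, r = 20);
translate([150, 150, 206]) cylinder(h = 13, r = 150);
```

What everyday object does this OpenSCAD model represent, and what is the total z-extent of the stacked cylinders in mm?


A spool. The overall height is 219 mm.

Three coaxial cylinders, large–small–large — a spool. Two 13 mm flanges and a 193 mm core give 13 + 193 + 13 = 219 mm.


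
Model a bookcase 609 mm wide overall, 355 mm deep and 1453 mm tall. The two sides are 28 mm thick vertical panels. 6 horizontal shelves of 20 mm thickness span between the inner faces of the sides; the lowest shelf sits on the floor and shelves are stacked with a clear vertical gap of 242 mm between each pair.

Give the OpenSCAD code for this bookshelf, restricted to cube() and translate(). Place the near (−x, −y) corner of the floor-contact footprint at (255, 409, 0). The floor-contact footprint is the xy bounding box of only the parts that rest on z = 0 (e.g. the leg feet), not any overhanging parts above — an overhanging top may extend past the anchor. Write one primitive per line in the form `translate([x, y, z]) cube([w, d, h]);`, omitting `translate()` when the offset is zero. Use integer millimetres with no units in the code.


translate([255, 409, 0]) cube([28, 355, 1453]);
translate([836, 409, 0]) cube([28, 355, 1453]);
translate([283, 409, 0]) cube([553, 355, 20]);
translate([283, 409, 262]) cube([553, 355, 20]);
translate([283, 409, 524]) cube([553, 355, 20]);
translate([283, 409, 786]) cube([553, 355, 20]);
translate([283, 409, 1048]) cube([553, 355, 20]);
translate([283, 409, 1310]) cube([553, 355, 20]);


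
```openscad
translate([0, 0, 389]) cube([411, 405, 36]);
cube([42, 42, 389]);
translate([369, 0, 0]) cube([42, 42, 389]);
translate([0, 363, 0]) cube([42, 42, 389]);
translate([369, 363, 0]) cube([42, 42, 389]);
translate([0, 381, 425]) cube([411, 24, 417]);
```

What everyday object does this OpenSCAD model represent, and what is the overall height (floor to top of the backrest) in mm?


A chair. The overall height is 842 mm.

A slab on four corner posts with a tall panel at the back — a chair. The seat slab sits at z = 389 with thickness 36, and the 417 mm backrest starts at the seat top, so the overall height is 389 + 36 + 417 = 842 mm.


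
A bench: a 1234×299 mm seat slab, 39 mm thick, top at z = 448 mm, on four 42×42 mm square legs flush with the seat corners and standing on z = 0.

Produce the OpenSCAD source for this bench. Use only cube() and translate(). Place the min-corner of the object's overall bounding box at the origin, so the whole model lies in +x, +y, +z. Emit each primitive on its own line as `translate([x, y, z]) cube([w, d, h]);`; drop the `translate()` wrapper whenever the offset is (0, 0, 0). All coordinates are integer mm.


translate([0, 0, 409]) cube([1234, 299, 39]);
cube([42, 42, 409]);
translate([0, 257, 0]) cube([42, 42, 409]);
translate([1192, 0, 0]) cube([42, 42, 409]);
translate([1192, 257, 0]) cube([42, 42, 409]);


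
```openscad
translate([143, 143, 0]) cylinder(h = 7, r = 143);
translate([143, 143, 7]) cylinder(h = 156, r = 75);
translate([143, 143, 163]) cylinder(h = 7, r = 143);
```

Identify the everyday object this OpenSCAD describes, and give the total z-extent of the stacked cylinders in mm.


A spool. The overall height is 170 mm.

Three coaxial cylinders, large–small–large — a spool. Two 7 mm flanges and a 156 mm core give 7 + 156 + 7 = 170 mm.


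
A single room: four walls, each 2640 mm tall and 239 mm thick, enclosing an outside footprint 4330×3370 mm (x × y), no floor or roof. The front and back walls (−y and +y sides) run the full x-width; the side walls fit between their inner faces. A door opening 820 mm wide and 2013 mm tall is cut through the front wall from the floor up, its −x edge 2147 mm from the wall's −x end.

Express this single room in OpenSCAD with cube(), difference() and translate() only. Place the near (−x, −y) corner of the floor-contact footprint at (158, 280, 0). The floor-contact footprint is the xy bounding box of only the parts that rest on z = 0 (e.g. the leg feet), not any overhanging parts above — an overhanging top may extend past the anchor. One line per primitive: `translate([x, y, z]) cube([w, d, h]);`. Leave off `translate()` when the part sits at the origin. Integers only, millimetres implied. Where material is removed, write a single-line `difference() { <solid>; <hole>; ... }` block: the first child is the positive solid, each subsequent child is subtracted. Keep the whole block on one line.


difference() { translate([158, 280, 0]) cube([4330, 239, 2640]); translate([2305, 280, 0]) cube([820, 239, 2013]); }
translate([158, 3411, 0]) cube([4330, 239, 2640]);
translate([158, 519, 0]) cube([239, 2892, 2640]);
translate([4249, 519, 0]) cube([239, 2892, 2640]);


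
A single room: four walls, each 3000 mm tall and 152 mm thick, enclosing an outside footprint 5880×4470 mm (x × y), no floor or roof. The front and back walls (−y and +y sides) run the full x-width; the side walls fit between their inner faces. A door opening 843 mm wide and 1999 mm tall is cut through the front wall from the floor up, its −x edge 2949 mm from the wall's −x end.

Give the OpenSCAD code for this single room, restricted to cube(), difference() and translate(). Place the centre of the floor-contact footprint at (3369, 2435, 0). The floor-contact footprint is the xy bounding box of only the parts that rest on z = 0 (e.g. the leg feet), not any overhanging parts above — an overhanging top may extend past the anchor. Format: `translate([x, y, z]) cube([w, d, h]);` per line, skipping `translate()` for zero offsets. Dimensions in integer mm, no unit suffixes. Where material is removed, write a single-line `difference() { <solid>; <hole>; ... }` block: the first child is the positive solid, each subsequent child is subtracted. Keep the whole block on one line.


difference() { translate([429, 200, 0]) cube([5880, 152, 3000]); translate([3378, 200, 0]) cube([843, 152, 1999]); }
translate([429, 4518, 0]) cube([5880, 152, 3000]);
translate([429, 352, 0]) cube([152, 4166, 3000]);
translate([6157, 352, 0]) cube([152, 4166, 3000]);


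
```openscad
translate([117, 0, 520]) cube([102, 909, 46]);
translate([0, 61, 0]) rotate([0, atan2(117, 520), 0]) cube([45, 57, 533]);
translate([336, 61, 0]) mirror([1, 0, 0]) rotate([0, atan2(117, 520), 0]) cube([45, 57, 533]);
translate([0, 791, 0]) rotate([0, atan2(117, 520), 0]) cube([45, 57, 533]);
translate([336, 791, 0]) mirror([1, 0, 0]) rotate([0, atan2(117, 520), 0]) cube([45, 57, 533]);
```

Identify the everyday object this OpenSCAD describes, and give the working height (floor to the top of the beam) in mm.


A sawhorse. The overall height is 566 mm.

A beam across two mirrored pairs of raked legs — a sawhorse. The beam's underside is at z = 520 (matching the legs' vertical rise in atan2(117, 520)) and the beam is 46 mm tall, so its top is at 520 + 46 = 566 mm. The raked legs top out at the beam's underside, so that is the highest point.


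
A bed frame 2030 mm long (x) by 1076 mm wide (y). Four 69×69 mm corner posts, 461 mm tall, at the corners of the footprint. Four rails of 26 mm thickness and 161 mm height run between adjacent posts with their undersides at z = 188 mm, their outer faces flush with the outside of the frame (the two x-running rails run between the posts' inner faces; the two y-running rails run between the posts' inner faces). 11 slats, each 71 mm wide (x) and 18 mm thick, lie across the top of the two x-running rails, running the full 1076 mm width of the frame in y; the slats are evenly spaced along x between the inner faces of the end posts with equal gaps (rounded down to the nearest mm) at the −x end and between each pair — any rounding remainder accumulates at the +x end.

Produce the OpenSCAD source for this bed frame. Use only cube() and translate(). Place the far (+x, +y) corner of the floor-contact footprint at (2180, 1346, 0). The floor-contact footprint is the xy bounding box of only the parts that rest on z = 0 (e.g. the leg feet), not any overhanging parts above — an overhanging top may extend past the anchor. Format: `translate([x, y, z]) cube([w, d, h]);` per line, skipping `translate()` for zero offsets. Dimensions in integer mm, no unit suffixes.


translate([150, 270, 0]) cube([69, 69, 461]);
translate([150, 1277, 0]) cube([69, 69, 461]);
translate([2111, 270, 0]) cube([69, 69, 461]);
translate([2111, 1277, 0]) cube([69, 69, 461]);
translate([219, 270, 188]) cube([1892, 26, 161]);
translate([219, 1320, 188]) cube([1892, 26, 161]);
translate([150, 339, 188]) cube([26, 938, 161]);
translate([2154, 339, 188]) cube([26, 938, 161]);
translate([311, 270, 349]) cube([71, 1076, 18]);
translate([474, 270, 349]) cube([71, 1076, 18]);
translate([637, 270, 349]) cube([71, 1076, 18]);
translate([800, 270, 349]) cube([71, 1076, 18]);
translate([963, 270, 349]) cube([71, 1076, 18]);
translate([1126, 270, 349]) cube([71, 1076, 18]);
translate([1289, 270, 349]) cube([71, 1076, 18]);
translate([1452, 270, 349]) cube([71, 1076, 18]);
translate([1615, 270, 349]) cube([71, 1076, 18]);
translate([1778, 270, 349]) cube([71, 1076, 18]);
translate([1941, 270, 349]) cube([71, 1076, 18]);


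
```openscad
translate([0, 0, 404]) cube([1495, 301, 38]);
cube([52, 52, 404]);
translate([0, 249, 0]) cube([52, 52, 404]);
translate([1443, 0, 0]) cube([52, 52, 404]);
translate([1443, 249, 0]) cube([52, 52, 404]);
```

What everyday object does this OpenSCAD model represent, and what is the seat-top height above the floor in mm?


A bench. The seat-top height is 442 mm.

A long slab on four corner posts — a bench. The slab sits at z = 404 with thickness 38, so the top is 404 + 38 = 442 mm.


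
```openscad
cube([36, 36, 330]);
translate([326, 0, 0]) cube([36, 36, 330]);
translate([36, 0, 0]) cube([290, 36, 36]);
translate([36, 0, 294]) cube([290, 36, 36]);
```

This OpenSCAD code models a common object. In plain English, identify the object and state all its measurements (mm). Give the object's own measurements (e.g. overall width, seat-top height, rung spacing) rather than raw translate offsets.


A rectangular picture frame lying in the x–z plane (depth along y). The opening is 290 mm wide (x) by 258 mm tall (z), surrounded by a border 36 mm wide on all four sides. The frame is 36 mm deep and is made of two full-height vertical stiles with two horizontal rails fitted between them.


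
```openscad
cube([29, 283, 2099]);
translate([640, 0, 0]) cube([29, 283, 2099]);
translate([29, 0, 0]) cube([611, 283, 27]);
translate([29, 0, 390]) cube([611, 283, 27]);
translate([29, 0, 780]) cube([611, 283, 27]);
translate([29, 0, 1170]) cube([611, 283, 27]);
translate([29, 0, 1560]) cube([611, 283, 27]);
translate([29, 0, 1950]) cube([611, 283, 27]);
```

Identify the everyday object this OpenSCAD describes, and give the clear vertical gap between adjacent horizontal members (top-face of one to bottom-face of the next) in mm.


A bookshelf. The clear shelf gap is 363 mm.

Two tall side panels with 6 horizontal boards between them — a bookshelf. The first two shelf undersides are at z = 0 and z = 390; with shelf thickness 27, the clear gap is 390 − 0 − 27 = 363 mm.


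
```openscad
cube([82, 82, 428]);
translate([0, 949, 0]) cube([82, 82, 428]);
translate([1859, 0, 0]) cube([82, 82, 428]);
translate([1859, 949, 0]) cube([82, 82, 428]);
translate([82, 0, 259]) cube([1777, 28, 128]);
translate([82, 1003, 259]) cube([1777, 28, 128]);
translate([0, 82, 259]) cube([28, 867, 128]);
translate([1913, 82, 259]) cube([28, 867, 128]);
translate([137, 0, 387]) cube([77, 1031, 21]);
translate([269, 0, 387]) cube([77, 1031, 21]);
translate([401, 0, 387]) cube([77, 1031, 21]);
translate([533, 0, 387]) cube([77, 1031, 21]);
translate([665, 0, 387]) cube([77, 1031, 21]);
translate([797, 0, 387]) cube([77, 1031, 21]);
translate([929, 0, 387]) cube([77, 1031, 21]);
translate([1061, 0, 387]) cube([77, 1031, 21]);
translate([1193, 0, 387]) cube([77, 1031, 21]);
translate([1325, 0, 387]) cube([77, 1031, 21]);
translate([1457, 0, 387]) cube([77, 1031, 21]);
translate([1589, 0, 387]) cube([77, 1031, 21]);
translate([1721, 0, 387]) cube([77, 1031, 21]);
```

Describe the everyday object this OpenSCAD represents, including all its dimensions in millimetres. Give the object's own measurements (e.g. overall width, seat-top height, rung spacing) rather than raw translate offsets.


A bed frame 1941 mm long (x) by 1031 mm wide (y). Four 82×82 mm corner posts, 428 mm tall, at the corners of the footprint. Four rails of 28 mm thickness and 128 mm height run between adjacent posts with their undersides at z = 259 mm, their outer faces flush with the outside of the frame (the two x-running rails run between the posts' inner faces; the two y-running rails run between the posts' inner faces). 13 slats, each 77 mm wide (x) and 21 mm thick, lie across the top of the two x-running rails, running the full 1031 mm width of the frame in y; along x they sit between the end posts with a 55 mm gap after the −x posts and between neighbouring slats, leaving 61 mm before the +x posts.


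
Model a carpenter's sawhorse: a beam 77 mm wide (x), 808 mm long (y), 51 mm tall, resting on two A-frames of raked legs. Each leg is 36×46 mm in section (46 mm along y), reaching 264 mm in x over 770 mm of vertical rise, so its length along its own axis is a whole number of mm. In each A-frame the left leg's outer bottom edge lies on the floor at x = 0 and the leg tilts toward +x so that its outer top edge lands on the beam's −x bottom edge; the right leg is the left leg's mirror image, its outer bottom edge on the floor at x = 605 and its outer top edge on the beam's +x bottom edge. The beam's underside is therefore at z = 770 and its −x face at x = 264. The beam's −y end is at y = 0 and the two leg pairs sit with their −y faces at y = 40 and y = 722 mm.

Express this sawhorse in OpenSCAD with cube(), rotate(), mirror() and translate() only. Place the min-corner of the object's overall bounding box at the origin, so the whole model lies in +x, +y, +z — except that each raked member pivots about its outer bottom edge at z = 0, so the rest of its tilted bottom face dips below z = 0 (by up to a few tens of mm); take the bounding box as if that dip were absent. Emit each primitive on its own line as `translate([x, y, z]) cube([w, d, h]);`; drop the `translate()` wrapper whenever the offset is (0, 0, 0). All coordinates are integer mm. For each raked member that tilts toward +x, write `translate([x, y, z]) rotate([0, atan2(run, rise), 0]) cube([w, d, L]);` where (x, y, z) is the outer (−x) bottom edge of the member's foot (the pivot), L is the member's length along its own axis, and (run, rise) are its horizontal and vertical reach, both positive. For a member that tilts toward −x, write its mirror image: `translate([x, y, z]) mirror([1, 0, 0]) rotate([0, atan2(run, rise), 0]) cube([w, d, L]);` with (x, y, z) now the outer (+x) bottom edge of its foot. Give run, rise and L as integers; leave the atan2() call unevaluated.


// leg length = √(264² + 770²) = 814
// right-leg outer foot x = 2·264 + 77 = 605
// beam min-corner = (264, 0, 770)
translate([264, 0, 770]) cube([77, 808, 51]);
translate([0, 40, 0]) rotate([0, atan2(264, 770), 0]) cube([36, 46, 814]);
translate([605, 40, 0]) mirror([1, 0, 0]) rotate([0, atan2(264, 770), 0]) cube([36, 46, 814]);
translate([0, 722, 0]) rotate([0, atan2(264, 770), 0]) cube([36, 46, 814]);
translate([605, 722, 0]) mirror([1, 0, 0]) rotate([0, atan2(264, 770), 0]) cube([36, 46, 814]);


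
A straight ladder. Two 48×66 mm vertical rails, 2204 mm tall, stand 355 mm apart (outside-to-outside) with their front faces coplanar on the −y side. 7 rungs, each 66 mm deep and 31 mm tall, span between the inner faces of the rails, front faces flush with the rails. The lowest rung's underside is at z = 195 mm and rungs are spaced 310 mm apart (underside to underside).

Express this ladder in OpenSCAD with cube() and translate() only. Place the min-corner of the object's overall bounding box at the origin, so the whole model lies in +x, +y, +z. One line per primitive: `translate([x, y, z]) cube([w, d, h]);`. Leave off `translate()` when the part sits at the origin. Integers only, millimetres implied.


// rung span = 355 - 2*48 = 259
// rung[k] z = 195 + k*310
cube([48, 66, 2204]);
translate([307, 0, 0]) cube([48, 66, 2204]);
translate([48, 0, 195]) cube([259, 66, 31]);
translate([48, 0, 505]) cube([259, 66, 31]);
translate([48, 0, 815]) cube([259, 66, 31]);
translate([48, 0, 1125]) cube([259, 66, 31]);
translate([48, 0, 1435]) cube([259, 66, 31]);
translate([48, 0, 1745]) cube([259, 66, 31]);
translate([48, 0, 2055]) cube([259, 66, 31]);


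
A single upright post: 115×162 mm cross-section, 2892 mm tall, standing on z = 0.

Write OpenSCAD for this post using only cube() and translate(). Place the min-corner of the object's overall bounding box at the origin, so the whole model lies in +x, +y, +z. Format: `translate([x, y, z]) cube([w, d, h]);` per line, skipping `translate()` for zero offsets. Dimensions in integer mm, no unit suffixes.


cube([115, 162, 2892]);
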